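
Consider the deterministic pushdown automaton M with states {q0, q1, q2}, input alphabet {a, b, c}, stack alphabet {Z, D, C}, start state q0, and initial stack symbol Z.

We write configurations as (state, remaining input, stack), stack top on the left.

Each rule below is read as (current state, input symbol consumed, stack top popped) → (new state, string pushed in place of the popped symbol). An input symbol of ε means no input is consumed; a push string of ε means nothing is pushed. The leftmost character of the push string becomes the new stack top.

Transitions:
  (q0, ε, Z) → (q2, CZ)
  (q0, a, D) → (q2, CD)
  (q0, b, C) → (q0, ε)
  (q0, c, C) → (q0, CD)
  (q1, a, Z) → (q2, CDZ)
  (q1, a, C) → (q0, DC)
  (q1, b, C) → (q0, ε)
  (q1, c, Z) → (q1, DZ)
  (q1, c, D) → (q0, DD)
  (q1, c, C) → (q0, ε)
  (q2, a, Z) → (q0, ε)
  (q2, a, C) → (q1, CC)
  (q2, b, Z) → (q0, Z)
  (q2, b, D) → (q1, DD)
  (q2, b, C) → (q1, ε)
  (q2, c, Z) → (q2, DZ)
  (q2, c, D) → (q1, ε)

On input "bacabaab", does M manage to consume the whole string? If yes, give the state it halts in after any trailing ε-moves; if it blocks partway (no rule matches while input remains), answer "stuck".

(q0, bacabaab, Z)
  ε-move, top Z: go to q2, push CZ → (q2, bacabaab, CZ)
  read b, top C: go to q1, push ε → (q1, acabaab, Z)
  read a, top Z: go to q2, push CDZ → (q2, cabaab, CDZ)
No transition for (q2, c, top C); M blocks with input cabaab remaining.

stuck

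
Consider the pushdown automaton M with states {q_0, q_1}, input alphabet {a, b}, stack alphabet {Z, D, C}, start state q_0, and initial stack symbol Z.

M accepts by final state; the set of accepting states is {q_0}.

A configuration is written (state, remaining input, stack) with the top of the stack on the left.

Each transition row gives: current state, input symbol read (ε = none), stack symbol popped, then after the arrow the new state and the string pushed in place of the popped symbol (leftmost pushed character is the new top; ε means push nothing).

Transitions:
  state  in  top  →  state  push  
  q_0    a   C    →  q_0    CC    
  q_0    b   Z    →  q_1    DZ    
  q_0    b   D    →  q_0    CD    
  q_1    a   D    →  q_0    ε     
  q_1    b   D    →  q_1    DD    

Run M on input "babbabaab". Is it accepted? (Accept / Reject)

No computation consumes all input and reaches a final state.

Reject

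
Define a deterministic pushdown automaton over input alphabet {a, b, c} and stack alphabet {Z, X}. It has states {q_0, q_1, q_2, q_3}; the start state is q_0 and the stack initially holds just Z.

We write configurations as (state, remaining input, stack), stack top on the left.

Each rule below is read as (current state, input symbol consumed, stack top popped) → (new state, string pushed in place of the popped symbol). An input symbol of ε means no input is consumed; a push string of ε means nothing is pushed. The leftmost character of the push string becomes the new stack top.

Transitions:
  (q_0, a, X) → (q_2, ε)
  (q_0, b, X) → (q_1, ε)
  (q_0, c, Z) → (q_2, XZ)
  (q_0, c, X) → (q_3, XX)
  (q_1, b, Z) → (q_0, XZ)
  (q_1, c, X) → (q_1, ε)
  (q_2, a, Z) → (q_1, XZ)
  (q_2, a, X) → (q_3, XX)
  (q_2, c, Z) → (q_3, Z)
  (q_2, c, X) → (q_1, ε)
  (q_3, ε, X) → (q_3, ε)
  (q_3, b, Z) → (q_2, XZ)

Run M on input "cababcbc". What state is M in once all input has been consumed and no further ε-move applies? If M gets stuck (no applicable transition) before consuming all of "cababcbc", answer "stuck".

(q_0, cababcbc, Z)
  read c, top Z: go to q_2, push XZ → (q_2, ababcbc, XZ)
  read a, top X: go to q_3, push XX → (q_3, babcbc, XXZ)
  ε-move, top X: go to q_3, push ε → (q_3, babcbc, XZ)
  ε-move, top X: go to q_3, push ε → (q_3, babcbc, Z)
  read b, top Z: go to q_2, push XZ → (q_2, abcbc, XZ)
  read a, top X: go to q_3, push XX → (q_3, bcbc, XXZ)
  ε-move, top X: go to q_3, push ε → (q_3, bcbc, XZ)
  ε-move, top X: go to q_3, push ε → (q_3, bcbc, Z)
  read b, top Z: go to q_2, push XZ → (q_2, cbc, XZ)
  read c, top X: go to q_1, push ε → (q_1, bc, Z)
  read b, top Z: go to q_0, push XZ → (q_0, c, XZ)
  read c, top X: go to q_3, push XX → (q_3, ε, XXZ)
  ε-move, top X: go to q_3, push ε → (q_3, ε, XZ)
  ε-move, top X: go to q_3, push ε → (q_3, ε, Z)
All input consumed; M is in state q_3.

q_3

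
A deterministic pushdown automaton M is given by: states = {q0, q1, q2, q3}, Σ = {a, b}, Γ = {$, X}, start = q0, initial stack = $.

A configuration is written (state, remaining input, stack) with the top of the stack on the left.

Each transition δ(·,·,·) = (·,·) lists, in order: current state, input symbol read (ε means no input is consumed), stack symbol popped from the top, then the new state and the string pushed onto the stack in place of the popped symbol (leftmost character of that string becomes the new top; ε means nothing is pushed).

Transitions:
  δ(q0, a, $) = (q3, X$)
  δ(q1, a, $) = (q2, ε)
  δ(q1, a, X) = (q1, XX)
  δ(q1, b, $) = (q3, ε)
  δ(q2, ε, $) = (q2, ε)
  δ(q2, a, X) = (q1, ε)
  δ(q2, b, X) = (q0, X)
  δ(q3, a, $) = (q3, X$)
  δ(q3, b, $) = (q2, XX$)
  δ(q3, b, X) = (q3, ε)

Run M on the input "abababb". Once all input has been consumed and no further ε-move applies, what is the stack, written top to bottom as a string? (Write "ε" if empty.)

(q0, abababb, $) ⊢ (q3, bababb, X$) ⊢ (q3, ababb, $) ⊢ (q3, babb, X$) ⊢ (q3, abb, $) ⊢ (q3, bb, X$) ⊢ (q3, b, $) ⊢ (q2, ε, XX$)
All input consumed in state q2 with stack XX$.

XX$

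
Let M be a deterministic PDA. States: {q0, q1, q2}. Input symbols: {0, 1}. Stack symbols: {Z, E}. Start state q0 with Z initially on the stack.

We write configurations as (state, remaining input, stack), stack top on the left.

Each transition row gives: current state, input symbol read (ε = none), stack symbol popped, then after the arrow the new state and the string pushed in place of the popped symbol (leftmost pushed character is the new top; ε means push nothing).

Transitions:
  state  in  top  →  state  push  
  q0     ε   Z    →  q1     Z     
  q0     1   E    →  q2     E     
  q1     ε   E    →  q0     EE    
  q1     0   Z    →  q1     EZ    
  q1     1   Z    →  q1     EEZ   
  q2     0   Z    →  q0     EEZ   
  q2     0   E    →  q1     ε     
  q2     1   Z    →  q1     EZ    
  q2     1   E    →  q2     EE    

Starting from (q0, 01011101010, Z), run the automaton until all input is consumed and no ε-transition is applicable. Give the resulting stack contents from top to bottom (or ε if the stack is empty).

(q0, 01011101010, Z)
  ε-move, top Z: go to q1, push Z → (q1, 01011101010, Z)
  read 0, top Z: go to q1, push EZ → (q1, 1011101010, EZ)
  ε-move, top E: go to q0, push EE → (q0, 1011101010, EEZ)
  read 1, top E: go to q2, push E → (q2, 011101010, EEZ)
  read 0, top E: go to q1, push ε → (q1, 11101010, EZ)
  ε-move, top E: go to q0, push EE → (q0, 11101010, EEZ)
  read 1, top E: go to q2, push E → (q2, 1101010, EEZ)
  read 1, top E: go to q2, push EE → (q2, 101010, EEEZ)
  read 1, top E: go to q2, push EE → (q2, 01010, EEEEZ)
  read 0, top E: go to q1, push ε → (q1, 1010, EEEZ)
  ε-move, top E: go to q0, push EE → (q0, 1010, EEEEZ)
  read 1, top E: go to q2, push E → (q2, 010, EEEEZ)
  read 0, top E: go to q1, push ε → (q1, 10, EEEZ)
  ε-move, top E: go to q0, push EE → (q0, 10, EEEEZ)
  read 1, top E: go to q2, push E → (q2, 0, EEEEZ)
  read 0, top E: go to q1, push ε → (q1, ε, EEEZ)
  ε-move, top E: go to q0, push EE → (q0, ε, EEEEZ)
All input consumed in state q0 with stack EEEEZ.

EEEEZ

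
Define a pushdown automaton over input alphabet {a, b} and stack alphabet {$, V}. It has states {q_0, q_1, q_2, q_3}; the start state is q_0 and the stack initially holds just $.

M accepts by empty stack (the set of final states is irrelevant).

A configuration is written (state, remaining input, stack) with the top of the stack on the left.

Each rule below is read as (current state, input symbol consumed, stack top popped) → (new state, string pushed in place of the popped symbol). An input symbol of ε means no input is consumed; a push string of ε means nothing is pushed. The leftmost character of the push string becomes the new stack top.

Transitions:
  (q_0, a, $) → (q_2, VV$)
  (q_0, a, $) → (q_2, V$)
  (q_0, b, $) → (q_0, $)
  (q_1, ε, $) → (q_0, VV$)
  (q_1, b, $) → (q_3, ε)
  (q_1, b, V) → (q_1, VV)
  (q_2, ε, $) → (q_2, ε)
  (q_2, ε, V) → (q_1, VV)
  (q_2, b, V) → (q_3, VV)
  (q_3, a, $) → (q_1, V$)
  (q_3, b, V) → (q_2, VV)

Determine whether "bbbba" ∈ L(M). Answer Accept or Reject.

No computation consumes all input and empties the stack.

Reject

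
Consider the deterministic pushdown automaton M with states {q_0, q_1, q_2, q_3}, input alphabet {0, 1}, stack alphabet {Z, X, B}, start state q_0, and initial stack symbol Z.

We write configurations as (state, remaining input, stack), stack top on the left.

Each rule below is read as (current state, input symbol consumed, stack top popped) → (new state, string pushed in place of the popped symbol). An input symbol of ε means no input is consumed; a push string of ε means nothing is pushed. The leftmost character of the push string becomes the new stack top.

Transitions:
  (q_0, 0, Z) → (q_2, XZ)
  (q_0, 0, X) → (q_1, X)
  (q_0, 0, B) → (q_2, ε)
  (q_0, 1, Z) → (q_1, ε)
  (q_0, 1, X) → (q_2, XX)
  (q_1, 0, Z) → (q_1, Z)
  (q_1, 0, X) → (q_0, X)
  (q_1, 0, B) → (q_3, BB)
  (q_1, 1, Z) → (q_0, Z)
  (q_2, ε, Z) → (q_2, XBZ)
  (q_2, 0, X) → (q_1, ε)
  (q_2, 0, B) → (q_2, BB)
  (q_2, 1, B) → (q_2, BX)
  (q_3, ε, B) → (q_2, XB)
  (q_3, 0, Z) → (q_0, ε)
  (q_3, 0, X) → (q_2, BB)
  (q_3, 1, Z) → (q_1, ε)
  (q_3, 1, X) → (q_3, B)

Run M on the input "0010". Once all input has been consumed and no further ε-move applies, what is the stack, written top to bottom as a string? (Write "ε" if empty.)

(q_0, 0010, Z)
  read 0, top Z: go to q_2, push XZ → (q_2, 010, XZ)
  read 0, top X: go to q_1, push ε → (q_1, 10, Z)
  read 1, top Z: go to q_0, push Z → (q_0, 0, Z)
  read 0, top Z: go to q_2, push XZ → (q_2, ε, XZ)
All input consumed in state q_2 with stack XZ.

XZ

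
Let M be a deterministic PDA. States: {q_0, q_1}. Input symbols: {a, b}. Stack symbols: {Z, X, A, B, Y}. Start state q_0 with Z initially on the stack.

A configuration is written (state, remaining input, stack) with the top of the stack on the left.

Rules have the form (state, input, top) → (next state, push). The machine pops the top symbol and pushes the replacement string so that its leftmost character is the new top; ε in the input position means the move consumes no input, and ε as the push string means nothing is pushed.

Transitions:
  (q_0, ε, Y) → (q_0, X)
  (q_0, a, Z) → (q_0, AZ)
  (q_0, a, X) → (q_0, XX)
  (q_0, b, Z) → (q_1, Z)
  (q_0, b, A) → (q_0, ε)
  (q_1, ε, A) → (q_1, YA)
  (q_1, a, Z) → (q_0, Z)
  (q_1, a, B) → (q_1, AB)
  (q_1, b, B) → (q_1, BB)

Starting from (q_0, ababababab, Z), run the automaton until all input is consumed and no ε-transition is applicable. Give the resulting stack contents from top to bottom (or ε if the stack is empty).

Z

(q_0, ababababab, Z) ⊢ (q_0, babababab, AZ) ⊢ (q_0, abababab, Z) ⊢ (q_0, bababab, AZ) ⊢ (q_0, ababab, Z) ⊢ (q_0, babab, AZ) ⊢ (q_0, abab, Z) ⊢ (q_0, bab, AZ) ⊢ (q_0, ab, Z) ⊢ (q_0, b, AZ) ⊢ (q_0, ε, Z)
All input consumed in state q_0 with stack Z.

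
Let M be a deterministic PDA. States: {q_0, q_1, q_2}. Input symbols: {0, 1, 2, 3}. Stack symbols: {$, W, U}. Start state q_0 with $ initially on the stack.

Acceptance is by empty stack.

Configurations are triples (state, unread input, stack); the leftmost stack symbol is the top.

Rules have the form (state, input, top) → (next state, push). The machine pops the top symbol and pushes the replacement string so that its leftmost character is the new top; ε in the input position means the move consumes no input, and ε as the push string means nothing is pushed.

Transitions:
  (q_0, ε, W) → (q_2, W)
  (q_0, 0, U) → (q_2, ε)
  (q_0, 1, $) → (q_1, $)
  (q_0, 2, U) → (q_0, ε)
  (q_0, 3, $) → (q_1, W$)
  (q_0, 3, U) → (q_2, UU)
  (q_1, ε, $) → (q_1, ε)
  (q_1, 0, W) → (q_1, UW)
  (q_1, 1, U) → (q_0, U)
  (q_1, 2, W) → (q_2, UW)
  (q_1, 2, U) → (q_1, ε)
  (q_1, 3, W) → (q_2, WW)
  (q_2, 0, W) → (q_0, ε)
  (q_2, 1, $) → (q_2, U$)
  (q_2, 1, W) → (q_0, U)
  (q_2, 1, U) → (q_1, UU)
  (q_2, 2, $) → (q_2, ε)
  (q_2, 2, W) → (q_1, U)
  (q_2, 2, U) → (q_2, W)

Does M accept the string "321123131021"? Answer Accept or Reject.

Reject

(q_0, 321123131021, $) ⊢ (q_1, 21123131021, W$) ⊢ (q_2, 1123131021, UW$) ⊢ (q_1, 123131021, UUW$) ⊢ (q_0, 23131021, UUW$) ⊢ (q_0, 3131021, UW$) ⊢ (q_2, 131021, UUW$) ⊢ (q_1, 31021, UUUW$)
No transition applies at (q_1, 31021, UUUW$); input not fully consumed.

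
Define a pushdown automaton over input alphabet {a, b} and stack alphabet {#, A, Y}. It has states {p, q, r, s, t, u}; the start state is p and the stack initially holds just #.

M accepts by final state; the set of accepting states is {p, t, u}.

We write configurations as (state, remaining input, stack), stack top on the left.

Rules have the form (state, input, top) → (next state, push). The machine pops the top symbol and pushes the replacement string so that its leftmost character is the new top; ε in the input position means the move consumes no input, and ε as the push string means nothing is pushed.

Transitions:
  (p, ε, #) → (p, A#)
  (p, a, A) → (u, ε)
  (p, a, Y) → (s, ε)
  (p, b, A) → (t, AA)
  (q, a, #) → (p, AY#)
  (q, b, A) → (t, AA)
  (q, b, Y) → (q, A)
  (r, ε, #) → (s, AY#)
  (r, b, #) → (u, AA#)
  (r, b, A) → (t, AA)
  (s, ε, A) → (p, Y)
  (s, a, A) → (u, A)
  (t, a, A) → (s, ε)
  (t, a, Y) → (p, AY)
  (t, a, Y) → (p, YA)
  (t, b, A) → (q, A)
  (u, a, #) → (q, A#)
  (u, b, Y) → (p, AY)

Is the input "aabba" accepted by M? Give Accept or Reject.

No computation consumes all input and reaches a final state.

Reject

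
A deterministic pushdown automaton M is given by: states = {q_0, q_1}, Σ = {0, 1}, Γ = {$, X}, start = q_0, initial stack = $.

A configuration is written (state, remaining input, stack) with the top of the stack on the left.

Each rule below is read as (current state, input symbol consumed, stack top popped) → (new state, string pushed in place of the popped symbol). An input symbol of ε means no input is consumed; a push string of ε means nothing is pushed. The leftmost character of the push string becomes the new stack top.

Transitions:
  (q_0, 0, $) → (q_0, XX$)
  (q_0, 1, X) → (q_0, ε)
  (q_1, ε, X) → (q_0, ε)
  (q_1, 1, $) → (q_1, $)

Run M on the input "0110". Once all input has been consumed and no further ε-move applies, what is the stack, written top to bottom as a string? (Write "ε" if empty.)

XX$

(q_0, 0110, $) ⊢ (q_0, 110, XX$) ⊢ (q_0, 10, X$) ⊢ (q_0, 0, $) ⊢ (q_0, ε, XX$)
All input consumed in state q_0 with stack XX$.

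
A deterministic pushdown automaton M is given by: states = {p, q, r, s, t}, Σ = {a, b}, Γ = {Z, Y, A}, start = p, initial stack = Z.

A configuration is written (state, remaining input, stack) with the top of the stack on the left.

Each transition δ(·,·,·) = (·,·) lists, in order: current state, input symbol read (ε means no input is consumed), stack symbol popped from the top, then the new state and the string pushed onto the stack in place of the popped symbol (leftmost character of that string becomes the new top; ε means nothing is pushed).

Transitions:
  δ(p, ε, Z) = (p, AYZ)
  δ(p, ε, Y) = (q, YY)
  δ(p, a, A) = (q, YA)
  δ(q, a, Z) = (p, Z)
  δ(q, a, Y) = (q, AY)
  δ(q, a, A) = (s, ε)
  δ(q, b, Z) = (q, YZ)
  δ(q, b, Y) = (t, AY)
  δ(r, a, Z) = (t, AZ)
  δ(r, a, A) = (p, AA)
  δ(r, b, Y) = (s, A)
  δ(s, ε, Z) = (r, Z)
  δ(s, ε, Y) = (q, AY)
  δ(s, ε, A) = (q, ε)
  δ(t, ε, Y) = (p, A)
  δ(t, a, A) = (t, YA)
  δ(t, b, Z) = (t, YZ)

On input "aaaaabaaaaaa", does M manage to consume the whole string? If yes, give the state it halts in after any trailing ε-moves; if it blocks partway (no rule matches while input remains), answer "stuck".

stuck

(p, aaaaabaaaaaa, Z)
  ε-move, top Z: go to p, push AYZ → (p, aaaaabaaaaaa, AYZ)
  read a, top A: go to q, push YA → (q, aaaabaaaaaa, YAYZ)
  read a, top Y: go to q, push AY → (q, aaabaaaaaa, AYAYZ)
  read a, top A: go to s, push ε → (s, aabaaaaaa, YAYZ)
  ε-move, top Y: go to q, push AY → (q, aabaaaaaa, AYAYZ)
  read a, top A: go to s, push ε → (s, abaaaaaa, YAYZ)
  ε-move, top Y: go to q, push AY → (q, abaaaaaa, AYAYZ)
  read a, top A: go to s, push ε → (s, baaaaaa, YAYZ)
  ε-move, top Y: go to q, push AY → (q, baaaaaa, AYAYZ)
No transition for (q, b, top A); M blocks with input baaaaaa remaining.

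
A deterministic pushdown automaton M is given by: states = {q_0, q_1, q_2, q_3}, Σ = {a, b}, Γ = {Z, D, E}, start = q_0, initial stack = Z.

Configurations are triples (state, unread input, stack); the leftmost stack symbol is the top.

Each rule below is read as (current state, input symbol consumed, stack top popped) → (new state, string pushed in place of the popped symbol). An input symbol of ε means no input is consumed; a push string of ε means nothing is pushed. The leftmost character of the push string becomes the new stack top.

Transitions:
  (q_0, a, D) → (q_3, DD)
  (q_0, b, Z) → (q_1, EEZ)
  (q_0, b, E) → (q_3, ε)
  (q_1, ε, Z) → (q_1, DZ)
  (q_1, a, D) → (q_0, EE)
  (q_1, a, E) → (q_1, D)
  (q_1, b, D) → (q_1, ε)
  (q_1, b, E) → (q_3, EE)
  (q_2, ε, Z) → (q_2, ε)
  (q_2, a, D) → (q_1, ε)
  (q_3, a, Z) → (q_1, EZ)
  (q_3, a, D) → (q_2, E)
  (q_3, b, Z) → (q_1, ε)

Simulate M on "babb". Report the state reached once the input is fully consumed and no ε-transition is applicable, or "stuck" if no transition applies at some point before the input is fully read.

q_3

(q_0, babb, Z)
  read b, top Z: go to q_1, push EEZ → (q_1, abb, EEZ)
  read a, top E: go to q_1, push D → (q_1, bb, DEZ)
  read b, top D: go to q_1, push ε → (q_1, b, EZ)
  read b, top E: go to q_3, push EE → (q_3, ε, EEZ)
All input consumed; M is in state q_3.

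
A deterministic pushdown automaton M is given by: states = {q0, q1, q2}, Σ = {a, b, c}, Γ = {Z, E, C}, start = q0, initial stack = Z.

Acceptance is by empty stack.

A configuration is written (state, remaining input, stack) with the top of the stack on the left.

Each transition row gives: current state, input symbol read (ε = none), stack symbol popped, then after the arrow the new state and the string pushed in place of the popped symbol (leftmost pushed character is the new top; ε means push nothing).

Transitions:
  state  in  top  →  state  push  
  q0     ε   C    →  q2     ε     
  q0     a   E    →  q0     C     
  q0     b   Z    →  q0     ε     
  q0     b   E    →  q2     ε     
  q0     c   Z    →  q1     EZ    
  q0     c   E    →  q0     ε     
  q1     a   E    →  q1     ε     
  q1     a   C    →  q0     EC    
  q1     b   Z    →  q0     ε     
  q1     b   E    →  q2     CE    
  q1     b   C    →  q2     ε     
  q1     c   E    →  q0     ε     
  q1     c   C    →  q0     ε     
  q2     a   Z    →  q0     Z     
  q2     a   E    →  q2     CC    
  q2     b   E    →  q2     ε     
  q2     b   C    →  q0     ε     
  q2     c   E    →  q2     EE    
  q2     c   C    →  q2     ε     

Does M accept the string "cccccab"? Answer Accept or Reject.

Accept

(q0, cccccab, Z)
  read c, top Z: go to q1, push EZ → (q1, ccccab, EZ)
  read c, top E: go to q0, push ε → (q0, cccab, Z)
  read c, top Z: go to q1, push EZ → (q1, ccab, EZ)
  read c, top E: go to q0, push ε → (q0, cab, Z)
  read c, top Z: go to q1, push EZ → (q1, ab, EZ)
  read a, top E: go to q1, push ε → (q1, b, Z)
  read b, top Z: go to q0, push ε → (q0, ε, ε)
All input consumed and the stack is empty.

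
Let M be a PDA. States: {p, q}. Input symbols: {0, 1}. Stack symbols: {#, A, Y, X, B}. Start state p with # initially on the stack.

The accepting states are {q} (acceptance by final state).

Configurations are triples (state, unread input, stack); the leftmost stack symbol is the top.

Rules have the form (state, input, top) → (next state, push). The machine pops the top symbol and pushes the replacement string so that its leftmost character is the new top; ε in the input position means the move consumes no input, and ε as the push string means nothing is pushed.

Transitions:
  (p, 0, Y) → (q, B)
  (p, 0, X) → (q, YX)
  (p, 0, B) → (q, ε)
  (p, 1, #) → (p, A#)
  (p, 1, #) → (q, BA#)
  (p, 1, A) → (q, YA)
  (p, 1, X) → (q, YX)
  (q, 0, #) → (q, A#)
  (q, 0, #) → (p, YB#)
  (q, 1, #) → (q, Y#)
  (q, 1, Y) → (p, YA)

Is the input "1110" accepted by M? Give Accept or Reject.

One accepting computation: (p, 1110, #) ⊢ (p, 110, A#) ⊢ (q, 10, YA#) ⊢ (p, 0, YAA#) ⊢ (q, ε, BAA#)
All input consumed and state q ∈ F.

Accept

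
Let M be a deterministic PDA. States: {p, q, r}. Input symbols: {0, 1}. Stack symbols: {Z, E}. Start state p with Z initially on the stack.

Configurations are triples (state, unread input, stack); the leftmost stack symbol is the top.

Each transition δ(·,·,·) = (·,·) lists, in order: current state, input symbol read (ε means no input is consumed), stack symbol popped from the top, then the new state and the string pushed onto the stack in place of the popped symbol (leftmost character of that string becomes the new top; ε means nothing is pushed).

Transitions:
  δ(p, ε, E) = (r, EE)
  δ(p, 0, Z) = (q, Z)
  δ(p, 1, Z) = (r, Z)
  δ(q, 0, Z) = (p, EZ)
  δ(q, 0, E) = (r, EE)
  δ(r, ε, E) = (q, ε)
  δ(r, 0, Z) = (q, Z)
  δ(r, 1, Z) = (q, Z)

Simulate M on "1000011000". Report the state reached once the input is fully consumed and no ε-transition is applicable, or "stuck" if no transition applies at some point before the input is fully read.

(p, 1000011000, Z) ⊢ (r, 000011000, Z) ⊢ (q, 00011000, Z) ⊢ (p, 0011000, EZ) ⊢ (r, 0011000, EEZ) ⊢ (q, 0011000, EZ) ⊢ (r, 011000, EEZ) ⊢ (q, 011000, EZ) ⊢ (r, 11000, EEZ) ⊢ (q, 11000, EZ)
No transition for (q, 1, top E); M blocks with input 11000 remaining.

stuck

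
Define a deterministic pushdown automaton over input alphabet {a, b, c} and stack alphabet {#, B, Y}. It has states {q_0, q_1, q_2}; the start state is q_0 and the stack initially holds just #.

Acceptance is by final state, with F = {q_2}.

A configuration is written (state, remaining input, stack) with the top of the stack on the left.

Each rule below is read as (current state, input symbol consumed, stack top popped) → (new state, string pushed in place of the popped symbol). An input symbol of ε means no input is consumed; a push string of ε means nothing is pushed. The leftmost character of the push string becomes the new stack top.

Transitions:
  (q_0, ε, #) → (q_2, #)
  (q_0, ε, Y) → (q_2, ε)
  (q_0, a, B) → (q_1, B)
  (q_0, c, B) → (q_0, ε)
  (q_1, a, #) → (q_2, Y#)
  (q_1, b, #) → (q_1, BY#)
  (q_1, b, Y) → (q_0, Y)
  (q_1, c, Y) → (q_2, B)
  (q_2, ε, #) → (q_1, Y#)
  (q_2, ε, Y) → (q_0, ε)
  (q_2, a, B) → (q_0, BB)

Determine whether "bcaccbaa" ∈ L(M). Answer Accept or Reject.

(q_0, bcaccbaa, #)
  ε-move, top #: go to q_2, push # → (q_2, bcaccbaa, #)
  ε-move, top #: go to q_1, push Y# → (q_1, bcaccbaa, Y#)
  read b, top Y: go to q_0, push Y → (q_0, caccbaa, Y#)
  ε-move, top Y: go to q_2, push ε → (q_2, caccbaa, #)
  ε-move, top #: go to q_1, push Y# → (q_1, caccbaa, Y#)
  read c, top Y: go to q_2, push B → (q_2, accbaa, B#)
  read a, top B: go to q_0, push BB → (q_0, ccbaa, BB#)
  read c, top B: go to q_0, push ε → (q_0, cbaa, B#)
  read c, top B: go to q_0, push ε → (q_0, baa, #)
  ε-move, top #: go to q_2, push # → (q_2, baa, #)
  ε-move, top #: go to q_1, push Y# → (q_1, baa, Y#)
  read b, top Y: go to q_0, push Y → (q_0, aa, Y#)
  ε-move, top Y: go to q_2, push ε → (q_2, aa, #)
  ε-move, top #: go to q_1, push Y# → (q_1, aa, Y#)
No transition applies at (q_1, aa, Y#); input not fully consumed.

Reject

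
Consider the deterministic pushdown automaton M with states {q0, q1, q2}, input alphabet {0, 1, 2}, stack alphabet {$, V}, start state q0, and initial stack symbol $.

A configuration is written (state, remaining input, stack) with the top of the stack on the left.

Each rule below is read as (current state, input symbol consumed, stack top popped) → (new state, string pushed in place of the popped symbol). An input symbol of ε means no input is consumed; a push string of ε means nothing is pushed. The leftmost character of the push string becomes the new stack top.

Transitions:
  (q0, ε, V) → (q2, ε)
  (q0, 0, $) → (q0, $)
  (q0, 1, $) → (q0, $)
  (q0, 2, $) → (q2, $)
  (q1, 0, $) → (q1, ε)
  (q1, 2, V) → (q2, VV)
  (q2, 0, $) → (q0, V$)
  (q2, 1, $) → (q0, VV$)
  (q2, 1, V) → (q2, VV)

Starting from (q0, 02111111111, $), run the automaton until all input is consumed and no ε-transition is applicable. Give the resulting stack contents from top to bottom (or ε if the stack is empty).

VVVVVVVVV$

(q0, 02111111111, $)
  read 0, top $: go to q0, push $ → (q0, 2111111111, $)
  read 2, top $: go to q2, push $ → (q2, 111111111, $)
  read 1, top $: go to q0, push VV$ → (q0, 11111111, VV$)
  ε-move, top V: go to q2, push ε → (q2, 11111111, V$)
  read 1, top V: go to q2, push VV → (q2, 1111111, VV$)
  read 1, top V: go to q2, push VV → (q2, 111111, VVV$)
  read 1, top V: go to q2, push VV → (q2, 11111, VVVV$)
  read 1, top V: go to q2, push VV → (q2, 1111, VVVVV$)
  read 1, top V: go to q2, push VV → (q2, 111, VVVVVV$)
  read 1, top V: go to q2, push VV → (q2, 11, VVVVVVV$)
  read 1, top V: go to q2, push VV → (q2, 1, VVVVVVVV$)
  read 1, top V: go to q2, push VV → (q2, ε, VVVVVVVVV$)
All input consumed in state q2 with stack VVVVVVVVV$.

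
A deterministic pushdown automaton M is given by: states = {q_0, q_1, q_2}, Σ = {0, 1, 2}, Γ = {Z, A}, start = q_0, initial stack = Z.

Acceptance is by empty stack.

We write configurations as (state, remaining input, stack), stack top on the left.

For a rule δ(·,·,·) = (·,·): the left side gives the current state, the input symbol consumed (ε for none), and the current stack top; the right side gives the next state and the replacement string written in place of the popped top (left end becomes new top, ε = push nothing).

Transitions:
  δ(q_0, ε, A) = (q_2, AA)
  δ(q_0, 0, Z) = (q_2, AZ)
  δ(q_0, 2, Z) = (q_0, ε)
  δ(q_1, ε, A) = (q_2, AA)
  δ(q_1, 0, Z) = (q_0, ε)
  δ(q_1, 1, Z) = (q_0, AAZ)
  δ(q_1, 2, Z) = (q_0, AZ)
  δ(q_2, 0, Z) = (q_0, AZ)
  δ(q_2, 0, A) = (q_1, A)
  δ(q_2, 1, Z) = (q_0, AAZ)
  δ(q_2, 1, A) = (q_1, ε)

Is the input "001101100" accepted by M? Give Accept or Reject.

(q_0, 001101100, Z) ⊢ (q_2, 01101100, AZ) ⊢ (q_1, 1101100, AZ) ⊢ (q_2, 1101100, AAZ) ⊢ (q_1, 101100, AZ) ⊢ (q_2, 101100, AAZ) ⊢ (q_1, 01100, AZ) ⊢ (q_2, 01100, AAZ) ⊢ (q_1, 1100, AAZ) ⊢ (q_2, 1100, AAAZ) ⊢ (q_1, 100, AAZ) ⊢ (q_2, 100, AAAZ) ⊢ (q_1, 00, AAZ) ⊢ (q_2, 00, AAAZ) ⊢ (q_1, 0, AAAZ) ⊢ (q_2, 0, AAAAZ) ⊢ (q_1, ε, AAAAZ) ⊢ (q_2, ε, AAAAAZ)
All input consumed; stack is AAAAAZ, not empty, and no further ε-move applies.

Reject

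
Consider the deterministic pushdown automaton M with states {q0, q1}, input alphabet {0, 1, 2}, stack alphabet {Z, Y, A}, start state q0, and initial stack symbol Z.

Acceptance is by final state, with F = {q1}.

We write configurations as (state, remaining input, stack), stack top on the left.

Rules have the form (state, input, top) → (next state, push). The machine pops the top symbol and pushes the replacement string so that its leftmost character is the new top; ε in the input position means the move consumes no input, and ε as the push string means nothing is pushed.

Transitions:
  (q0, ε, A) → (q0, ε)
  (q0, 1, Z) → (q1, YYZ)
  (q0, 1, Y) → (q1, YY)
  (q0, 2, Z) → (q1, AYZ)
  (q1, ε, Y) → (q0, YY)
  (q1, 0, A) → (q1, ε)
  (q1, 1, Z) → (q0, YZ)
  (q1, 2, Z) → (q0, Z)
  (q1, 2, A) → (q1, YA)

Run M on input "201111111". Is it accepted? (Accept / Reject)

Accept

(q0, 201111111, Z)
  read 2, top Z: go to q1, push AYZ → (q1, 01111111, AYZ)
  read 0, top A: go to q1, push ε → (q1, 1111111, YZ)
  ε-move, top Y: go to q0, push YY → (q0, 1111111, YYZ)
  read 1, top Y: go to q1, push YY → (q1, 111111, YYYZ)
  ε-move, top Y: go to q0, push YY → (q0, 111111, YYYYZ)
  read 1, top Y: go to q1, push YY → (q1, 11111, YYYYYZ)
  ε-move, top Y: go to q0, push YY → (q0, 11111, YYYYYYZ)
  read 1, top Y: go to q1, push YY → (q1, 1111, YYYYYYYZ)
  ε-move, top Y: go to q0, push YY → (q0, 1111, YYYYYYYYZ)
  read 1, top Y: go to q1, push YY → (q1, 111, YYYYYYYYYZ)
  ε-move, top Y: go to q0, push YY → (q0, 111, YYYYYYYYYYZ)
  read 1, top Y: go to q1, push YY → (q1, 11, YYYYYYYYYYYZ)
  ε-move, top Y: go to q0, push YY → (q0, 11, YYYYYYYYYYYYZ)
  read 1, top Y: go to q1, push YY → (q1, 1, YYYYYYYYYYYYYZ)
  ε-move, top Y: go to q0, push YY → (q0, 1, YYYYYYYYYYYYYYZ)
  read 1, top Y: go to q1, push YY → (q1, ε, YYYYYYYYYYYYYYYZ)
All input consumed; state q1 ∈ F.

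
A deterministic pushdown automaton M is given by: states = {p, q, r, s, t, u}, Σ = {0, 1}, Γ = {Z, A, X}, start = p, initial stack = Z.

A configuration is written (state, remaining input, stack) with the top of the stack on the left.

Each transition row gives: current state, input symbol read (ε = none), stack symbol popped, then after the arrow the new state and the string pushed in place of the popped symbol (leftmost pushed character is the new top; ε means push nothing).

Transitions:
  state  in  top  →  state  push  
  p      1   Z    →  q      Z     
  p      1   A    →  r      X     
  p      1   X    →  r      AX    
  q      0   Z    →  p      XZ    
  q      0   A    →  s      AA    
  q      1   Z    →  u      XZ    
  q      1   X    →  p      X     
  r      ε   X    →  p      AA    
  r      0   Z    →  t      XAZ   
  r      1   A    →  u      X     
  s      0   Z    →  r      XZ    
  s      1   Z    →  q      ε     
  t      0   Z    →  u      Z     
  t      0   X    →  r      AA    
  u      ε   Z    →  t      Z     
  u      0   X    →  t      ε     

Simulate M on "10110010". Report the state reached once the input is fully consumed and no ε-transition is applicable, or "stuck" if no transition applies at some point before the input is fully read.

t

(p, 10110010, Z)
  read 1, top Z: go to q, push Z → (q, 0110010, Z)
  read 0, top Z: go to p, push XZ → (p, 110010, XZ)
  read 1, top X: go to r, push AX → (r, 10010, AXZ)
  read 1, top A: go to u, push X → (u, 0010, XXZ)
  read 0, top X: go to t, push ε → (t, 010, XZ)
  read 0, top X: go to r, push AA → (r, 10, AAZ)
  read 1, top A: go to u, push X → (u, 0, XAZ)
  read 0, top X: go to t, push ε → (t, ε, AZ)
All input consumed; M is in state t.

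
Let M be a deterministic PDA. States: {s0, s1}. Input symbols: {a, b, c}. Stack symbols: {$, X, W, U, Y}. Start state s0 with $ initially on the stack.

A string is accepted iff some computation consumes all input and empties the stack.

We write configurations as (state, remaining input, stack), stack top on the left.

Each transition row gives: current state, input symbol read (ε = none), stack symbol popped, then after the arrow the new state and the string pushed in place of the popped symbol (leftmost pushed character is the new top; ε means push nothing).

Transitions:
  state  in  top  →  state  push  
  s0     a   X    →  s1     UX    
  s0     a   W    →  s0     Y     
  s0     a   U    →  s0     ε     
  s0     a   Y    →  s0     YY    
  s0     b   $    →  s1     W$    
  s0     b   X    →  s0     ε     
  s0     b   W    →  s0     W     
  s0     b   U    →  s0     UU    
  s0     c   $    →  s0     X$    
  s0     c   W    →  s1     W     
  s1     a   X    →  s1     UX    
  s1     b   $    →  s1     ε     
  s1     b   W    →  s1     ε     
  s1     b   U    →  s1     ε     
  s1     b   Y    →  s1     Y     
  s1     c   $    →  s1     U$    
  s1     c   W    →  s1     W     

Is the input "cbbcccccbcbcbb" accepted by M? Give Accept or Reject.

Accept

(s0, cbbcccccbcbcbb, $)
  read c, top $: go to s0, push X$ → (s0, bbcccccbcbcbb, X$)
  read b, top X: go to s0, push ε → (s0, bcccccbcbcbb, $)
  read b, top $: go to s1, push W$ → (s1, cccccbcbcbb, W$)
  read c, top W: go to s1, push W → (s1, ccccbcbcbb, W$)
  read c, top W: go to s1, push W → (s1, cccbcbcbb, W$)
  read c, top W: go to s1, push W → (s1, ccbcbcbb, W$)
  read c, top W: go to s1, push W → (s1, cbcbcbb, W$)
  read c, top W: go to s1, push W → (s1, bcbcbb, W$)
  read b, top W: go to s1, push ε → (s1, cbcbb, $)
  read c, top $: go to s1, push U$ → (s1, bcbb, U$)
  read b, top U: go to s1, push ε → (s1, cbb, $)
  read c, top $: go to s1, push U$ → (s1, bb, U$)
  read b, top U: go to s1, push ε → (s1, b, $)
  read b, top $: go to s1, push ε → (s1, ε, ε)
All input consumed and the stack is empty.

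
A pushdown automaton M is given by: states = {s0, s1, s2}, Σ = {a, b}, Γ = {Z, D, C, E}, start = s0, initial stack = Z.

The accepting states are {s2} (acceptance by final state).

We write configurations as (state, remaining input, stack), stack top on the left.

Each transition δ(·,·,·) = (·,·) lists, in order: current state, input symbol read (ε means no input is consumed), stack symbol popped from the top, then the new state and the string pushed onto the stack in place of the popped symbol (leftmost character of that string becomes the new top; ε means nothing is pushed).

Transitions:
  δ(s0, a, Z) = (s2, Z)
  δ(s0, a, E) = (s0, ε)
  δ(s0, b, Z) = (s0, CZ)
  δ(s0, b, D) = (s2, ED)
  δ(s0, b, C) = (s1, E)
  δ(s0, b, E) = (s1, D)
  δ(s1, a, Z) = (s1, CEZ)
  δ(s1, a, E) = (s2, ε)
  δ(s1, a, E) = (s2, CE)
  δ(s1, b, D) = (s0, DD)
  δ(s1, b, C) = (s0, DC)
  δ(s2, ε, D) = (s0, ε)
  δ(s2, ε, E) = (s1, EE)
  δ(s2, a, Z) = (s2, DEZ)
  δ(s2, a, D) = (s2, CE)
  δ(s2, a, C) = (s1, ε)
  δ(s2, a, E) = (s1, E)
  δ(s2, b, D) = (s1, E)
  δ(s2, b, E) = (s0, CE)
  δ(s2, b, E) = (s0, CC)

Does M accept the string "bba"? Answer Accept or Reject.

One accepting computation: (s0, bba, Z) ⊢ (s0, ba, CZ) ⊢ (s1, a, EZ) ⊢ (s2, ε, Z)
All input consumed and state s2 ∈ F.

Accept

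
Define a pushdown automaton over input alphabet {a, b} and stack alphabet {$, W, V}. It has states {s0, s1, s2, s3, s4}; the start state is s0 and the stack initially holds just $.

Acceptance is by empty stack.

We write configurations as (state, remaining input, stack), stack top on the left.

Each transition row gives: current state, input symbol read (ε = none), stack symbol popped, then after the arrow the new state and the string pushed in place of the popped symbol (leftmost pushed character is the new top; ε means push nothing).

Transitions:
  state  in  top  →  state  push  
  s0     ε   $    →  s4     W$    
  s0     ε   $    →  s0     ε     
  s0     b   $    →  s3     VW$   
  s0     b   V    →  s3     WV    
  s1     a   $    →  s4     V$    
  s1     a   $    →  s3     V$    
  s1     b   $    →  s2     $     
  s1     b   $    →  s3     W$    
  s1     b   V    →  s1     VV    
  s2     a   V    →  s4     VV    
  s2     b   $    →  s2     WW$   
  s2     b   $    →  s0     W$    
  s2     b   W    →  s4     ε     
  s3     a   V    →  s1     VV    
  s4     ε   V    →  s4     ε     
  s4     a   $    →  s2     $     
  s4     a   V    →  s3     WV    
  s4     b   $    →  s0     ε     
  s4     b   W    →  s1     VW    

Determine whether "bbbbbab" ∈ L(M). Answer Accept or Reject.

Reject

No computation consumes all input and empties the stack.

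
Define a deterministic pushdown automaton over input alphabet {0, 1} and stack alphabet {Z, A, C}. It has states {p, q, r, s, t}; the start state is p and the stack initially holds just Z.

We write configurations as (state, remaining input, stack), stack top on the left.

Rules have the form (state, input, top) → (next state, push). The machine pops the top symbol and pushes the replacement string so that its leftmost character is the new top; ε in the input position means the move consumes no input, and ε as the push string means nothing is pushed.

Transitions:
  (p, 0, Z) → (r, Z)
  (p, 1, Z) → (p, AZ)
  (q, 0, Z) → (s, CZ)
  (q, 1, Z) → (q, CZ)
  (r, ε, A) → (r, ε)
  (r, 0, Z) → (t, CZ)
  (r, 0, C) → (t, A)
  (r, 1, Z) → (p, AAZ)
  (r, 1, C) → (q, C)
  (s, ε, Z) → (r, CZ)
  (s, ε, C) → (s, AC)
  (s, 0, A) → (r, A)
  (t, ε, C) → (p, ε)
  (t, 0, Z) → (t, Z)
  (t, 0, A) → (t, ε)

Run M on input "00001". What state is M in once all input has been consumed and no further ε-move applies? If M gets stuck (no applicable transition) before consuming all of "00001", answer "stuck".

p

(p, 00001, Z) ⊢ (r, 0001, Z) ⊢ (t, 001, CZ) ⊢ (p, 001, Z) ⊢ (r, 01, Z) ⊢ (t, 1, CZ) ⊢ (p, 1, Z) ⊢ (p, ε, AZ)
All input consumed; M is in state p.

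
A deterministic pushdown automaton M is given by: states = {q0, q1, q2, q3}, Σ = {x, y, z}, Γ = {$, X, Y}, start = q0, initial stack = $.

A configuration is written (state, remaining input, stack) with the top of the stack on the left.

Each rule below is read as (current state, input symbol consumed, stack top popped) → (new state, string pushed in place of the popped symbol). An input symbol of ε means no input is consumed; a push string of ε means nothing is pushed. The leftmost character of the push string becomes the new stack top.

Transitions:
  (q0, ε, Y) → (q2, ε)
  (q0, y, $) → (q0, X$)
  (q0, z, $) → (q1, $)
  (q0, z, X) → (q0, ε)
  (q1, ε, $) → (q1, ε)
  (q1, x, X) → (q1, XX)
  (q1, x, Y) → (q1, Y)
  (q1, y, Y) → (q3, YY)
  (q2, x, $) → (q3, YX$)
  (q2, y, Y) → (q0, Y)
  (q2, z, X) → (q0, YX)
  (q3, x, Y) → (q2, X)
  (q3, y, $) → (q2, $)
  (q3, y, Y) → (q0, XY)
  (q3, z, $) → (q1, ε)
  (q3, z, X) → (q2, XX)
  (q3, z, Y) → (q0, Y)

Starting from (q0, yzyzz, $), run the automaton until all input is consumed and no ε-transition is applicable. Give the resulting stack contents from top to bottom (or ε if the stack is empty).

ε

(q0, yzyzz, $) ⊢ (q0, zyzz, X$) ⊢ (q0, yzz, $) ⊢ (q0, zz, X$) ⊢ (q0, z, $) ⊢ (q1, ε, $) ⊢ (q1, ε, ε)
All input consumed in state q1 with stack ε.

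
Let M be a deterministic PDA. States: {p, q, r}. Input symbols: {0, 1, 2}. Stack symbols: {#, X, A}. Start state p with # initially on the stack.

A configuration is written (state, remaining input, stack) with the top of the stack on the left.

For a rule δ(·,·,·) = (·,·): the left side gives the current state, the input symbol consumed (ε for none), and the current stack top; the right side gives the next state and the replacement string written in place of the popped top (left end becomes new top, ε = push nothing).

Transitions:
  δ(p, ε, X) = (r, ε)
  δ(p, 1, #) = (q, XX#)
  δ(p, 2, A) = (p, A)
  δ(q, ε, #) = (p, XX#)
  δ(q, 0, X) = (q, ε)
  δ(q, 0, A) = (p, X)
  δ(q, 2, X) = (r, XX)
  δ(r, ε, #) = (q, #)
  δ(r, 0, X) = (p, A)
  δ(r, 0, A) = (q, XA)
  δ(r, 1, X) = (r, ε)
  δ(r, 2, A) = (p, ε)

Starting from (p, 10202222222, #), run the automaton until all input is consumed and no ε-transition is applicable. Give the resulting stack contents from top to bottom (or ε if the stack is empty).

(p, 10202222222, #)
  read 1, top #: go to q, push XX# → (q, 0202222222, XX#)
  read 0, top X: go to q, push ε → (q, 202222222, X#)
  read 2, top X: go to r, push XX → (r, 02222222, XX#)
  read 0, top X: go to p, push A → (p, 2222222, AX#)
  read 2, top A: go to p, push A → (p, 222222, AX#)
  read 2, top A: go to p, push A → (p, 22222, AX#)
  read 2, top A: go to p, push A → (p, 2222, AX#)
  read 2, top A: go to p, push A → (p, 222, AX#)
  read 2, top A: go to p, push A → (p, 22, AX#)
  read 2, top A: go to p, push A → (p, 2, AX#)
  read 2, top A: go to p, push A → (p, ε, AX#)
All input consumed in state p with stack AX#.

AX#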